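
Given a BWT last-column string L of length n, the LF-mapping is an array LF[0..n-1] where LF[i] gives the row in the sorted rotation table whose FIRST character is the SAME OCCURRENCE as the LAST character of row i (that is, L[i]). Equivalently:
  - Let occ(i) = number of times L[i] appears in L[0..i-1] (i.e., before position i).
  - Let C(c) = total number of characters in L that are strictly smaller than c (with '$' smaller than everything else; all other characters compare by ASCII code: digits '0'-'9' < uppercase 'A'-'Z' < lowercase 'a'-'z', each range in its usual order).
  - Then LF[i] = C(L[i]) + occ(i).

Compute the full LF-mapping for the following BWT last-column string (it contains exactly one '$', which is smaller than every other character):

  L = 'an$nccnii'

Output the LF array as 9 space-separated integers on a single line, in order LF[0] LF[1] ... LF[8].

Answer: 1 6 0 7 2 3 8 4 5

Derivation:
Char counts: '$':1, 'a':1, 'c':2, 'i':2, 'n':3
C (first-col start): C('$')=0, C('a')=1, C('c')=2, C('i')=4, C('n')=6
L[0]='a': occ=0, LF[0]=C('a')+0=1+0=1
L[1]='n': occ=0, LF[1]=C('n')+0=6+0=6
L[2]='$': occ=0, LF[2]=C('$')+0=0+0=0
L[3]='n': occ=1, LF[3]=C('n')+1=6+1=7
L[4]='c': occ=0, LF[4]=C('c')+0=2+0=2
L[5]='c': occ=1, LF[5]=C('c')+1=2+1=3
L[6]='n': occ=2, LF[6]=C('n')+2=6+2=8
L[7]='i': occ=0, LF[7]=C('i')+0=4+0=4
L[8]='i': occ=1, LF[8]=C('i')+1=4+1=5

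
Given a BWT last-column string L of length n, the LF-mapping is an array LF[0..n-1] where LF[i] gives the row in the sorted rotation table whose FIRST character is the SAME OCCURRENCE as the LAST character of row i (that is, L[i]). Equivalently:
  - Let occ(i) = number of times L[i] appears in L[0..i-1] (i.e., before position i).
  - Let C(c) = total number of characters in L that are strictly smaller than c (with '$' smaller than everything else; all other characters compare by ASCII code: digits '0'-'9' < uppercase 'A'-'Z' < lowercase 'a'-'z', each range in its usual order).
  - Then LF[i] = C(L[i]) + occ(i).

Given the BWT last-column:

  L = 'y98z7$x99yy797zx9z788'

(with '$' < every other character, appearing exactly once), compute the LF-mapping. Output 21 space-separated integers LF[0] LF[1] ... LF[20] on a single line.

Char counts: '$':1, '7':4, '8':3, '9':5, 'x':2, 'y':3, 'z':3
C (first-col start): C('$')=0, C('7')=1, C('8')=5, C('9')=8, C('x')=13, C('y')=15, C('z')=18
L[0]='y': occ=0, LF[0]=C('y')+0=15+0=15
L[1]='9': occ=0, LF[1]=C('9')+0=8+0=8
L[2]='8': occ=0, LF[2]=C('8')+0=5+0=5
L[3]='z': occ=0, LF[3]=C('z')+0=18+0=18
L[4]='7': occ=0, LF[4]=C('7')+0=1+0=1
L[5]='$': occ=0, LF[5]=C('$')+0=0+0=0
L[6]='x': occ=0, LF[6]=C('x')+0=13+0=13
L[7]='9': occ=1, LF[7]=C('9')+1=8+1=9
L[8]='9': occ=2, LF[8]=C('9')+2=8+2=10
L[9]='y': occ=1, LF[9]=C('y')+1=15+1=16
L[10]='y': occ=2, LF[10]=C('y')+2=15+2=17
L[11]='7': occ=1, LF[11]=C('7')+1=1+1=2
L[12]='9': occ=3, LF[12]=C('9')+3=8+3=11
L[13]='7': occ=2, LF[13]=C('7')+2=1+2=3
L[14]='z': occ=1, LF[14]=C('z')+1=18+1=19
L[15]='x': occ=1, LF[15]=C('x')+1=13+1=14
L[16]='9': occ=4, LF[16]=C('9')+4=8+4=12
L[17]='z': occ=2, LF[17]=C('z')+2=18+2=20
L[18]='7': occ=3, LF[18]=C('7')+3=1+3=4
L[19]='8': occ=1, LF[19]=C('8')+1=5+1=6
L[20]='8': occ=2, LF[20]=C('8')+2=5+2=7

Answer: 15 8 5 18 1 0 13 9 10 16 17 2 11 3 19 14 12 20 4 6 7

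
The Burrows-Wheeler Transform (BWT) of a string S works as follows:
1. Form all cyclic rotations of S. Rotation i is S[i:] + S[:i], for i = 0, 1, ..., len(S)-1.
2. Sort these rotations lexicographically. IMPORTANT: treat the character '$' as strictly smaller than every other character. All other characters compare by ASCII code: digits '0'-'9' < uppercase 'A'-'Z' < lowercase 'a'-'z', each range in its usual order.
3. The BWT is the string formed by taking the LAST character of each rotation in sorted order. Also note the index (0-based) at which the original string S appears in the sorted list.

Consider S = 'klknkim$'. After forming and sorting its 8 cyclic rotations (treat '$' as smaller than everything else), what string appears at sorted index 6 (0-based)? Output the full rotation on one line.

Answer: m$klknki

Derivation:
All 8 rotations (rotation i = S[i:]+S[:i]):
  rot[0] = klknkim$
  rot[1] = lknkim$k
  rot[2] = knkim$kl
  rot[3] = nkim$klk
  rot[4] = kim$klkn
  rot[5] = im$klknk
  rot[6] = m$klknki
  rot[7] = $klknkim
Sorted (with $ < everything):
  sorted[0] = $klknkim
  sorted[1] = im$klknk
  sorted[2] = kim$klkn
  sorted[3] = klknkim$
  sorted[4] = knkim$kl
  sorted[5] = lknkim$k
  sorted[6] = m$klknki
  sorted[7] = nkim$klk
sorted[6] = m$klknki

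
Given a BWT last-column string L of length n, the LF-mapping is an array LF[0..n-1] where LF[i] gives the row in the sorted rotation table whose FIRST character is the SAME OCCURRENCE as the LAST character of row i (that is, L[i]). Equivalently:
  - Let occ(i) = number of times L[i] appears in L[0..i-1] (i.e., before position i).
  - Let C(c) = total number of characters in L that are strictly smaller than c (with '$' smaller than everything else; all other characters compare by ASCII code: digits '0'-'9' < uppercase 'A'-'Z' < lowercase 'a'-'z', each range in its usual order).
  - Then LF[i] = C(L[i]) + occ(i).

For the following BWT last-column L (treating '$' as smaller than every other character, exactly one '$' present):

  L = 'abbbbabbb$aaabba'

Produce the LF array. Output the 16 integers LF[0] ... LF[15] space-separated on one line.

Char counts: '$':1, 'a':6, 'b':9
C (first-col start): C('$')=0, C('a')=1, C('b')=7
L[0]='a': occ=0, LF[0]=C('a')+0=1+0=1
L[1]='b': occ=0, LF[1]=C('b')+0=7+0=7
L[2]='b': occ=1, LF[2]=C('b')+1=7+1=8
L[3]='b': occ=2, LF[3]=C('b')+2=7+2=9
L[4]='b': occ=3, LF[4]=C('b')+3=7+3=10
L[5]='a': occ=1, LF[5]=C('a')+1=1+1=2
L[6]='b': occ=4, LF[6]=C('b')+4=7+4=11
L[7]='b': occ=5, LF[7]=C('b')+5=7+5=12
L[8]='b': occ=6, LF[8]=C('b')+6=7+6=13
L[9]='$': occ=0, LF[9]=C('$')+0=0+0=0
L[10]='a': occ=2, LF[10]=C('a')+2=1+2=3
L[11]='a': occ=3, LF[11]=C('a')+3=1+3=4
L[12]='a': occ=4, LF[12]=C('a')+4=1+4=5
L[13]='b': occ=7, LF[13]=C('b')+7=7+7=14
L[14]='b': occ=8, LF[14]=C('b')+8=7+8=15
L[15]='a': occ=5, LF[15]=C('a')+5=1+5=6

Answer: 1 7 8 9 10 2 11 12 13 0 3 4 5 14 15 6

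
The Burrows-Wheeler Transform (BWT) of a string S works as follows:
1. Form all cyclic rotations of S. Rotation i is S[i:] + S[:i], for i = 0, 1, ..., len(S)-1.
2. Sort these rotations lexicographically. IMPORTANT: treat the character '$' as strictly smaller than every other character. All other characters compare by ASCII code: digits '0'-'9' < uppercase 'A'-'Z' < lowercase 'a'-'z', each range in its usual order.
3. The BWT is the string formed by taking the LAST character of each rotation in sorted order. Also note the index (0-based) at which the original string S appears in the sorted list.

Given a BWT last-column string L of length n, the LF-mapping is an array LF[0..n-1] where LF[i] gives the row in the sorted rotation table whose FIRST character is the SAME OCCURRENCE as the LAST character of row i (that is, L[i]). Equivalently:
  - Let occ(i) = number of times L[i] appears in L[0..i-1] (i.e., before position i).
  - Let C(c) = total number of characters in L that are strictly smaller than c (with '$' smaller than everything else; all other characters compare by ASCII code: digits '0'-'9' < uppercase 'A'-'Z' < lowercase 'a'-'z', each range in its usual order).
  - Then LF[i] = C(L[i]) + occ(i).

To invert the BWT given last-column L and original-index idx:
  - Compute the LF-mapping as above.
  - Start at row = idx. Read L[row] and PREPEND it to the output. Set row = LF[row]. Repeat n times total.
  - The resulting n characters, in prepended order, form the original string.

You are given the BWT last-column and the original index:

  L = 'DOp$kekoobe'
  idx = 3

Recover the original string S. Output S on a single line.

LF mapping: 1 2 10 0 6 4 7 8 9 3 5
Walk LF starting at row 3, prepending L[row]:
  step 1: row=3, L[3]='$', prepend. Next row=LF[3]=0
  step 2: row=0, L[0]='D', prepend. Next row=LF[0]=1
  step 3: row=1, L[1]='O', prepend. Next row=LF[1]=2
  step 4: row=2, L[2]='p', prepend. Next row=LF[2]=10
  step 5: row=10, L[10]='e', prepend. Next row=LF[10]=5
  step 6: row=5, L[5]='e', prepend. Next row=LF[5]=4
  step 7: row=4, L[4]='k', prepend. Next row=LF[4]=6
  step 8: row=6, L[6]='k', prepend. Next row=LF[6]=7
  step 9: row=7, L[7]='o', prepend. Next row=LF[7]=8
  step 10: row=8, L[8]='o', prepend. Next row=LF[8]=9
  step 11: row=9, L[9]='b', prepend. Next row=LF[9]=3
Reversed output: bookkeepOD$

Answer: bookkeepOD$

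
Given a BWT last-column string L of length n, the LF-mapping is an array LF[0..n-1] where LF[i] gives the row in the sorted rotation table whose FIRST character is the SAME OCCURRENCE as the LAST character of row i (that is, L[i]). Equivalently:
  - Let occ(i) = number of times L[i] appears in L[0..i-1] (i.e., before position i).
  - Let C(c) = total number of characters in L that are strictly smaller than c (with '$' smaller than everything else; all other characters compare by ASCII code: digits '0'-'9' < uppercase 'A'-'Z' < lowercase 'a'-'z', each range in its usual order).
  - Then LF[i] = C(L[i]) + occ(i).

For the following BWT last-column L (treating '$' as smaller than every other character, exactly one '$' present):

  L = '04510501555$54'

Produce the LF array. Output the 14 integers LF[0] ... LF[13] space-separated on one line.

Answer: 1 6 8 4 2 9 3 5 10 11 12 0 13 7

Derivation:
Char counts: '$':1, '0':3, '1':2, '4':2, '5':6
C (first-col start): C('$')=0, C('0')=1, C('1')=4, C('4')=6, C('5')=8
L[0]='0': occ=0, LF[0]=C('0')+0=1+0=1
L[1]='4': occ=0, LF[1]=C('4')+0=6+0=6
L[2]='5': occ=0, LF[2]=C('5')+0=8+0=8
L[3]='1': occ=0, LF[3]=C('1')+0=4+0=4
L[4]='0': occ=1, LF[4]=C('0')+1=1+1=2
L[5]='5': occ=1, LF[5]=C('5')+1=8+1=9
L[6]='0': occ=2, LF[6]=C('0')+2=1+2=3
L[7]='1': occ=1, LF[7]=C('1')+1=4+1=5
L[8]='5': occ=2, LF[8]=C('5')+2=8+2=10
L[9]='5': occ=3, LF[9]=C('5')+3=8+3=11
L[10]='5': occ=4, LF[10]=C('5')+4=8+4=12
L[11]='$': occ=0, LF[11]=C('$')+0=0+0=0
L[12]='5': occ=5, LF[12]=C('5')+5=8+5=13
L[13]='4': occ=1, LF[13]=C('4')+1=6+1=7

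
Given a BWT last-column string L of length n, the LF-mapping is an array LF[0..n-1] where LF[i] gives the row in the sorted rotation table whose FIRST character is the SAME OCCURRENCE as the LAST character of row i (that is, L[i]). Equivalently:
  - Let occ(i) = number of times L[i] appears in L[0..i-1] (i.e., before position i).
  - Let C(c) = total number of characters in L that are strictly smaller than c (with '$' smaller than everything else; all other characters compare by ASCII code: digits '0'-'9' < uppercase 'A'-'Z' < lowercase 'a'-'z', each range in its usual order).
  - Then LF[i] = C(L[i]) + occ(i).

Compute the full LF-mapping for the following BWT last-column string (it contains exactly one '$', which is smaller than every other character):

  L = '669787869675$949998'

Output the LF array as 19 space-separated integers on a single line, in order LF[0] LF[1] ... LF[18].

Char counts: '$':1, '4':1, '5':1, '6':4, '7':3, '8':3, '9':6
C (first-col start): C('$')=0, C('4')=1, C('5')=2, C('6')=3, C('7')=7, C('8')=10, C('9')=13
L[0]='6': occ=0, LF[0]=C('6')+0=3+0=3
L[1]='6': occ=1, LF[1]=C('6')+1=3+1=4
L[2]='9': occ=0, LF[2]=C('9')+0=13+0=13
L[3]='7': occ=0, LF[3]=C('7')+0=7+0=7
L[4]='8': occ=0, LF[4]=C('8')+0=10+0=10
L[5]='7': occ=1, LF[5]=C('7')+1=7+1=8
L[6]='8': occ=1, LF[6]=C('8')+1=10+1=11
L[7]='6': occ=2, LF[7]=C('6')+2=3+2=5
L[8]='9': occ=1, LF[8]=C('9')+1=13+1=14
L[9]='6': occ=3, LF[9]=C('6')+3=3+3=6
L[10]='7': occ=2, LF[10]=C('7')+2=7+2=9
L[11]='5': occ=0, LF[11]=C('5')+0=2+0=2
L[12]='$': occ=0, LF[12]=C('$')+0=0+0=0
L[13]='9': occ=2, LF[13]=C('9')+2=13+2=15
L[14]='4': occ=0, LF[14]=C('4')+0=1+0=1
L[15]='9': occ=3, LF[15]=C('9')+3=13+3=16
L[16]='9': occ=4, LF[16]=C('9')+4=13+4=17
L[17]='9': occ=5, LF[17]=C('9')+5=13+5=18
L[18]='8': occ=2, LF[18]=C('8')+2=10+2=12

Answer: 3 4 13 7 10 8 11 5 14 6 9 2 0 15 1 16 17 18 12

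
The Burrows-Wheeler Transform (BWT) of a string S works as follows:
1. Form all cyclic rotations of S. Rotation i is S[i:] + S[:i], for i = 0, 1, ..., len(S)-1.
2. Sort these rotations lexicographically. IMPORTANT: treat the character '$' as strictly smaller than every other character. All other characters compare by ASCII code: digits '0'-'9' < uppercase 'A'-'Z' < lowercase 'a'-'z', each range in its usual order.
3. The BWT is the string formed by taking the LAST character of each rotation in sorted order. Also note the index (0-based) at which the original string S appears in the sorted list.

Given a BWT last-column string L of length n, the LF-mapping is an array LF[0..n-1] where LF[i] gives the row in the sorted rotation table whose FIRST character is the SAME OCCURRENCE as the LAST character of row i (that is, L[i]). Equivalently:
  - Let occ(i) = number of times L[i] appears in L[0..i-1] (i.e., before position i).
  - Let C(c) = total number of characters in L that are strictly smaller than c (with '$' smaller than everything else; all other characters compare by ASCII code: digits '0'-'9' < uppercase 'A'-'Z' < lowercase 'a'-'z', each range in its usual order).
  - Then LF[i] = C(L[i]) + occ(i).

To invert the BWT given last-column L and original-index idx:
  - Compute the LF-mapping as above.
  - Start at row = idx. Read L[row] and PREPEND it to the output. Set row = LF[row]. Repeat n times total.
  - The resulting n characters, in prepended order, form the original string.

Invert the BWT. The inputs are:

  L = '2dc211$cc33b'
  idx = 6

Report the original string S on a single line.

LF mapping: 3 11 8 4 1 2 0 9 10 5 6 7
Walk LF starting at row 6, prepending L[row]:
  step 1: row=6, L[6]='$', prepend. Next row=LF[6]=0
  step 2: row=0, L[0]='2', prepend. Next row=LF[0]=3
  step 3: row=3, L[3]='2', prepend. Next row=LF[3]=4
  step 4: row=4, L[4]='1', prepend. Next row=LF[4]=1
  step 5: row=1, L[1]='d', prepend. Next row=LF[1]=11
  step 6: row=11, L[11]='b', prepend. Next row=LF[11]=7
  step 7: row=7, L[7]='c', prepend. Next row=LF[7]=9
  step 8: row=9, L[9]='3', prepend. Next row=LF[9]=5
  step 9: row=5, L[5]='1', prepend. Next row=LF[5]=2
  step 10: row=2, L[2]='c', prepend. Next row=LF[2]=8
  step 11: row=8, L[8]='c', prepend. Next row=LF[8]=10
  step 12: row=10, L[10]='3', prepend. Next row=LF[10]=6
Reversed output: 3cc13cbd122$

Answer: 3cc13cbd122$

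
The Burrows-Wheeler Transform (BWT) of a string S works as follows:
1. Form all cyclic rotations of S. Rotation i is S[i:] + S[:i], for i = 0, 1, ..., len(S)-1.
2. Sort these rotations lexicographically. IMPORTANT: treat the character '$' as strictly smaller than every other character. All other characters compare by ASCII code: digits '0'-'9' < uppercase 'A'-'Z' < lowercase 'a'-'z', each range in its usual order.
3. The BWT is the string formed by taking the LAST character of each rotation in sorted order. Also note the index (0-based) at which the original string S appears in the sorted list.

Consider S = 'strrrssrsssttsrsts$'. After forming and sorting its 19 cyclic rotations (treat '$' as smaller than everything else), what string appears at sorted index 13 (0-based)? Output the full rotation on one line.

Answer: sts$strrrssrsssttsr

Derivation:
All 19 rotations (rotation i = S[i:]+S[:i]):
  rot[0] = strrrssrsssttsrsts$
  rot[1] = trrrssrsssttsrsts$s
  rot[2] = rrrssrsssttsrsts$st
  rot[3] = rrssrsssttsrsts$str
  rot[4] = rssrsssttsrsts$strr
  rot[5] = ssrsssttsrsts$strrr
  rot[6] = srsssttsrsts$strrrs
  rot[7] = rsssttsrsts$strrrss
  rot[8] = sssttsrsts$strrrssr
  rot[9] = ssttsrsts$strrrssrs
  rot[10] = sttsrsts$strrrssrss
  rot[11] = ttsrsts$strrrssrsss
  rot[12] = tsrsts$strrrssrssst
  rot[13] = srsts$strrrssrssstt
  rot[14] = rsts$strrrssrssstts
  rot[15] = sts$strrrssrsssttsr
  rot[16] = ts$strrrssrsssttsrs
  rot[17] = s$strrrssrsssttsrst
  rot[18] = $strrrssrsssttsrsts
Sorted (with $ < everything):
  sorted[0] = $strrrssrsssttsrsts
  sorted[1] = rrrssrsssttsrsts$st
  sorted[2] = rrssrsssttsrsts$str
  sorted[3] = rssrsssttsrsts$strr
  sorted[4] = rsssttsrsts$strrrss
  sorted[5] = rsts$strrrssrssstts
  sorted[6] = s$strrrssrsssttsrst
  sorted[7] = srsssttsrsts$strrrs
  sorted[8] = srsts$strrrssrssstt
  sorted[9] = ssrsssttsrsts$strrr
  sorted[10] = sssttsrsts$strrrssr
  sorted[11] = ssttsrsts$strrrssrs
  sorted[12] = strrrssrsssttsrsts$
  sorted[13] = sts$strrrssrsssttsr
  sorted[14] = sttsrsts$strrrssrss
  sorted[15] = trrrssrsssttsrsts$s
  sorted[16] = ts$strrrssrsssttsrs
  sorted[17] = tsrsts$strrrssrssst
  sorted[18] = ttsrsts$strrrssrsss
sorted[13] = sts$strrrssrsssttsr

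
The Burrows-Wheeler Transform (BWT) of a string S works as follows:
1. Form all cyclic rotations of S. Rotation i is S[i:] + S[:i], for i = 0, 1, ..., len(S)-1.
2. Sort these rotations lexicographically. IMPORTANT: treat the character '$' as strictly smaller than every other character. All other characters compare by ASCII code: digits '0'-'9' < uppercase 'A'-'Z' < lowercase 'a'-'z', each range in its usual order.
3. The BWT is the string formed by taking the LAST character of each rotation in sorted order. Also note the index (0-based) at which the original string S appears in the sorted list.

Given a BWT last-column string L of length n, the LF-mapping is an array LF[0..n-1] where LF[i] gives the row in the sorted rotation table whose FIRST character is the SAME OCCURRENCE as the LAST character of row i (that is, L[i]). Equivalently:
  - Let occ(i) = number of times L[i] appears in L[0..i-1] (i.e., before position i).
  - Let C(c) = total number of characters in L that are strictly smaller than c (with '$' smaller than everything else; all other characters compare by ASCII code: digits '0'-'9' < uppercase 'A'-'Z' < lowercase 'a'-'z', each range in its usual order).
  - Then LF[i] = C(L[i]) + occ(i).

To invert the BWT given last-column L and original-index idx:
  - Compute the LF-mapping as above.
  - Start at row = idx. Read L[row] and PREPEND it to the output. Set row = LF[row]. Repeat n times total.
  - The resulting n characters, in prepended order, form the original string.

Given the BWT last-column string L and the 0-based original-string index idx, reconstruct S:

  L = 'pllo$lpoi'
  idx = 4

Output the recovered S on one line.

LF mapping: 7 2 3 5 0 4 8 6 1
Walk LF starting at row 4, prepending L[row]:
  step 1: row=4, L[4]='$', prepend. Next row=LF[4]=0
  step 2: row=0, L[0]='p', prepend. Next row=LF[0]=7
  step 3: row=7, L[7]='o', prepend. Next row=LF[7]=6
  step 4: row=6, L[6]='p', prepend. Next row=LF[6]=8
  step 5: row=8, L[8]='i', prepend. Next row=LF[8]=1
  step 6: row=1, L[1]='l', prepend. Next row=LF[1]=2
  step 7: row=2, L[2]='l', prepend. Next row=LF[2]=3
  step 8: row=3, L[3]='o', prepend. Next row=LF[3]=5
  step 9: row=5, L[5]='l', prepend. Next row=LF[5]=4
Reversed output: lollipop$

Answer: lollipop$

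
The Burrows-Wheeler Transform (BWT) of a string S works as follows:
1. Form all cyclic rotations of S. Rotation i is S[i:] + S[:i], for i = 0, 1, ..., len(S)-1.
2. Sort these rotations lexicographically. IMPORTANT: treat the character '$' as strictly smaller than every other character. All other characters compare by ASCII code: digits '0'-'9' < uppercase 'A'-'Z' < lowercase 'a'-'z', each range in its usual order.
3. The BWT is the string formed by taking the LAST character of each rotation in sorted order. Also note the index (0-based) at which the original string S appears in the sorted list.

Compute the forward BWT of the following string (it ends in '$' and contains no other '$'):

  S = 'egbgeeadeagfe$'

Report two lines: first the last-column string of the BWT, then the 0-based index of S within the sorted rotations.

All 14 rotations (rotation i = S[i:]+S[:i]):
  rot[0] = egbgeeadeagfe$
  rot[1] = gbgeeadeagfe$e
  rot[2] = bgeeadeagfe$eg
  rot[3] = geeadeagfe$egb
  rot[4] = eeadeagfe$egbg
  rot[5] = eadeagfe$egbge
  rot[6] = adeagfe$egbgee
  rot[7] = deagfe$egbgeea
  rot[8] = eagfe$egbgeead
  rot[9] = agfe$egbgeeade
  rot[10] = gfe$egbgeeadea
  rot[11] = fe$egbgeeadeag
  rot[12] = e$egbgeeadeagf
  rot[13] = $egbgeeadeagfe
Sorted (with $ < everything):
  sorted[0] = $egbgeeadeagfe  (last char: 'e')
  sorted[1] = adeagfe$egbgee  (last char: 'e')
  sorted[2] = agfe$egbgeeade  (last char: 'e')
  sorted[3] = bgeeadeagfe$eg  (last char: 'g')
  sorted[4] = deagfe$egbgeea  (last char: 'a')
  sorted[5] = e$egbgeeadeagf  (last char: 'f')
  sorted[6] = eadeagfe$egbge  (last char: 'e')
  sorted[7] = eagfe$egbgeead  (last char: 'd')
  sorted[8] = eeadeagfe$egbg  (last char: 'g')
  sorted[9] = egbgeeadeagfe$  (last char: '$')
  sorted[10] = fe$egbgeeadeag  (last char: 'g')
  sorted[11] = gbgeeadeagfe$e  (last char: 'e')
  sorted[12] = geeadeagfe$egb  (last char: 'b')
  sorted[13] = gfe$egbgeeadea  (last char: 'a')
Last column: eeegafedg$geba
Original string S is at sorted index 9

Answer: eeegafedg$geba
9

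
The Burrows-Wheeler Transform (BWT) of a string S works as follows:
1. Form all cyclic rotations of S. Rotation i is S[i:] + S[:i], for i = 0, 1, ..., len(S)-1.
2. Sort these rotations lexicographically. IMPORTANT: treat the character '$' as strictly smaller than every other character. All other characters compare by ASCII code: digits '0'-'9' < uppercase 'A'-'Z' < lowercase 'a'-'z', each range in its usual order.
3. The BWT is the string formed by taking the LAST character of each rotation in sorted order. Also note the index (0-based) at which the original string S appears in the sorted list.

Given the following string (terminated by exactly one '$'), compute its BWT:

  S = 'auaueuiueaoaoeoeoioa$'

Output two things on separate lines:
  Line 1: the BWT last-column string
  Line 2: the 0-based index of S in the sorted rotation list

All 21 rotations (rotation i = S[i:]+S[:i]):
  rot[0] = auaueuiueaoaoeoeoioa$
  rot[1] = uaueuiueaoaoeoeoioa$a
  rot[2] = aueuiueaoaoeoeoioa$au
  rot[3] = ueuiueaoaoeoeoioa$aua
  rot[4] = euiueaoaoeoeoioa$auau
  rot[5] = uiueaoaoeoeoioa$auaue
  rot[6] = iueaoaoeoeoioa$auaueu
  rot[7] = ueaoaoeoeoioa$auaueui
  rot[8] = eaoaoeoeoioa$auaueuiu
  rot[9] = aoaoeoeoioa$auaueuiue
  rot[10] = oaoeoeoioa$auaueuiuea
  rot[11] = aoeoeoioa$auaueuiueao
  rot[12] = oeoeoioa$auaueuiueaoa
  rot[13] = eoeoioa$auaueuiueaoao
  rot[14] = oeoioa$auaueuiueaoaoe
  rot[15] = eoioa$auaueuiueaoaoeo
  rot[16] = oioa$auaueuiueaoaoeoe
  rot[17] = ioa$auaueuiueaoaoeoeo
  rot[18] = oa$auaueuiueaoaoeoeoi
  rot[19] = a$auaueuiueaoaoeoeoio
  rot[20] = $auaueuiueaoaoeoeoioa
Sorted (with $ < everything):
  sorted[0] = $auaueuiueaoaoeoeoioa  (last char: 'a')
  sorted[1] = a$auaueuiueaoaoeoeoio  (last char: 'o')
  sorted[2] = aoaoeoeoioa$auaueuiue  (last char: 'e')
  sorted[3] = aoeoeoioa$auaueuiueao  (last char: 'o')
  sorted[4] = auaueuiueaoaoeoeoioa$  (last char: '$')
  sorted[5] = aueuiueaoaoeoeoioa$au  (last char: 'u')
  sorted[6] = eaoaoeoeoioa$auaueuiu  (last char: 'u')
  sorted[7] = eoeoioa$auaueuiueaoao  (last char: 'o')
  sorted[8] = eoioa$auaueuiueaoaoeo  (last char: 'o')
  sorted[9] = euiueaoaoeoeoioa$auau  (last char: 'u')
  sorted[10] = ioa$auaueuiueaoaoeoeo  (last char: 'o')
  sorted[11] = iueaoaoeoeoioa$auaueu  (last char: 'u')
  sorted[12] = oa$auaueuiueaoaoeoeoi  (last char: 'i')
  sorted[13] = oaoeoeoioa$auaueuiuea  (last char: 'a')
  sorted[14] = oeoeoioa$auaueuiueaoa  (last char: 'a')
  sorted[15] = oeoioa$auaueuiueaoaoe  (last char: 'e')
  sorted[16] = oioa$auaueuiueaoaoeoe  (last char: 'e')
  sorted[17] = uaueuiueaoaoeoeoioa$a  (last char: 'a')
  sorted[18] = ueaoaoeoeoioa$auaueui  (last char: 'i')
  sorted[19] = ueuiueaoaoeoeoioa$aua  (last char: 'a')
  sorted[20] = uiueaoaoeoeoioa$auaue  (last char: 'e')
Last column: aoeo$uuoououiaaeeaiae
Original string S is at sorted index 4

Answer: aoeo$uuoououiaaeeaiae
4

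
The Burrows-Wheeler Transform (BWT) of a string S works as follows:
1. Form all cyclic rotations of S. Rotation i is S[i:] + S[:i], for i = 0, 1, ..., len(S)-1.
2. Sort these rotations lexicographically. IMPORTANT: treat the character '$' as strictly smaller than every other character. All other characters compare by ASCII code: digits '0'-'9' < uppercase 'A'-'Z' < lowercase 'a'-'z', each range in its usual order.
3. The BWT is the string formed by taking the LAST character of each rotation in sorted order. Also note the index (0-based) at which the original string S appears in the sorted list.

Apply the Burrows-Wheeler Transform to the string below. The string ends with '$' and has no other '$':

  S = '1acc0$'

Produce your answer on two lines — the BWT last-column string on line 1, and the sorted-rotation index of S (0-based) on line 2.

Answer: 0c$1ca
2

Derivation:
All 6 rotations (rotation i = S[i:]+S[:i]):
  rot[0] = 1acc0$
  rot[1] = acc0$1
  rot[2] = cc0$1a
  rot[3] = c0$1ac
  rot[4] = 0$1acc
  rot[5] = $1acc0
Sorted (with $ < everything):
  sorted[0] = $1acc0  (last char: '0')
  sorted[1] = 0$1acc  (last char: 'c')
  sorted[2] = 1acc0$  (last char: '$')
  sorted[3] = acc0$1  (last char: '1')
  sorted[4] = c0$1ac  (last char: 'c')
  sorted[5] = cc0$1a  (last char: 'a')
Last column: 0c$1ca
Original string S is at sorted index 2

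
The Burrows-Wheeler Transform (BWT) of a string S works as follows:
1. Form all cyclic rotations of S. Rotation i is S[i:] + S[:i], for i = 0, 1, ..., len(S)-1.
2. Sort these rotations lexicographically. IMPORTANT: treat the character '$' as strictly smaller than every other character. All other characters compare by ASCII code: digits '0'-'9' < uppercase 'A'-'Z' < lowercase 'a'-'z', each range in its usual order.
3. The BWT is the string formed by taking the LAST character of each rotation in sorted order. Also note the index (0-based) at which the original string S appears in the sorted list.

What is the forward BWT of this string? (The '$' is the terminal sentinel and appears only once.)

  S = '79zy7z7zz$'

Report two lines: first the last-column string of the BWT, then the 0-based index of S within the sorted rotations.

All 10 rotations (rotation i = S[i:]+S[:i]):
  rot[0] = 79zy7z7zz$
  rot[1] = 9zy7z7zz$7
  rot[2] = zy7z7zz$79
  rot[3] = y7z7zz$79z
  rot[4] = 7z7zz$79zy
  rot[5] = z7zz$79zy7
  rot[6] = 7zz$79zy7z
  rot[7] = zz$79zy7z7
  rot[8] = z$79zy7z7z
  rot[9] = $79zy7z7zz
Sorted (with $ < everything):
  sorted[0] = $79zy7z7zz  (last char: 'z')
  sorted[1] = 79zy7z7zz$  (last char: '$')
  sorted[2] = 7z7zz$79zy  (last char: 'y')
  sorted[3] = 7zz$79zy7z  (last char: 'z')
  sorted[4] = 9zy7z7zz$7  (last char: '7')
  sorted[5] = y7z7zz$79z  (last char: 'z')
  sorted[6] = z$79zy7z7z  (last char: 'z')
  sorted[7] = z7zz$79zy7  (last char: '7')
  sorted[8] = zy7z7zz$79  (last char: '9')
  sorted[9] = zz$79zy7z7  (last char: '7')
Last column: z$yz7zz797
Original string S is at sorted index 1

Answer: z$yz7zz797
1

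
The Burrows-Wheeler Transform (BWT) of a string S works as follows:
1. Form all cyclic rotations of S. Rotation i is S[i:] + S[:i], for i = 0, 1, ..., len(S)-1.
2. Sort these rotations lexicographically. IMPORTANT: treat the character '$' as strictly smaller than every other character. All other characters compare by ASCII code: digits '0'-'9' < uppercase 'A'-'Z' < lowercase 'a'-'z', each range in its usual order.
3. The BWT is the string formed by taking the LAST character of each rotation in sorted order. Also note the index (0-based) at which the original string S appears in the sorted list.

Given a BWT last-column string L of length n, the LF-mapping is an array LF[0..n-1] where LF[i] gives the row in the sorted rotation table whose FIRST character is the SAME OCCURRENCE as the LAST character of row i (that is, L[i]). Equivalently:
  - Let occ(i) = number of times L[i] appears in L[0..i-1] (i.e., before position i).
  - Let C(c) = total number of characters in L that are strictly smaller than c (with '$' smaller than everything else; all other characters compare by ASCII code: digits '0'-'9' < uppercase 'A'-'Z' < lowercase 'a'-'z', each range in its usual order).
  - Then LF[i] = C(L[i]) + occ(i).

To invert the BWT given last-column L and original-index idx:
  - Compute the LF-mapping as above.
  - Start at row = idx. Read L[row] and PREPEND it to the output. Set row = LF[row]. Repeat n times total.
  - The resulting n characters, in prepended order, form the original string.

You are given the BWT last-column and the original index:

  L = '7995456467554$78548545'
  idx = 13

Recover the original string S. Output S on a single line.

LF mapping: 15 20 21 6 1 7 13 2 14 16 8 9 3 0 17 18 10 4 19 11 5 12
Walk LF starting at row 13, prepending L[row]:
  step 1: row=13, L[13]='$', prepend. Next row=LF[13]=0
  step 2: row=0, L[0]='7', prepend. Next row=LF[0]=15
  step 3: row=15, L[15]='8', prepend. Next row=LF[15]=18
  step 4: row=18, L[18]='8', prepend. Next row=LF[18]=19
  step 5: row=19, L[19]='5', prepend. Next row=LF[19]=11
  step 6: row=11, L[11]='5', prepend. Next row=LF[11]=9
  step 7: row=9, L[9]='7', prepend. Next row=LF[9]=16
  step 8: row=16, L[16]='5', prepend. Next row=LF[16]=10
  step 9: row=10, L[10]='5', prepend. Next row=LF[10]=8
  step 10: row=8, L[8]='6', prepend. Next row=LF[8]=14
  step 11: row=14, L[14]='7', prepend. Next row=LF[14]=17
  step 12: row=17, L[17]='4', prepend. Next row=LF[17]=4
  step 13: row=4, L[4]='4', prepend. Next row=LF[4]=1
  step 14: row=1, L[1]='9', prepend. Next row=LF[1]=20
  step 15: row=20, L[20]='4', prepend. Next row=LF[20]=5
  step 16: row=5, L[5]='5', prepend. Next row=LF[5]=7
  step 17: row=7, L[7]='4', prepend. Next row=LF[7]=2
  step 18: row=2, L[2]='9', prepend. Next row=LF[2]=21
  step 19: row=21, L[21]='5', prepend. Next row=LF[21]=12
  step 20: row=12, L[12]='4', prepend. Next row=LF[12]=3
  step 21: row=3, L[3]='5', prepend. Next row=LF[3]=6
  step 22: row=6, L[6]='6', prepend. Next row=LF[6]=13
Reversed output: 654594549447655755887$

Answer: 654594549447655755887$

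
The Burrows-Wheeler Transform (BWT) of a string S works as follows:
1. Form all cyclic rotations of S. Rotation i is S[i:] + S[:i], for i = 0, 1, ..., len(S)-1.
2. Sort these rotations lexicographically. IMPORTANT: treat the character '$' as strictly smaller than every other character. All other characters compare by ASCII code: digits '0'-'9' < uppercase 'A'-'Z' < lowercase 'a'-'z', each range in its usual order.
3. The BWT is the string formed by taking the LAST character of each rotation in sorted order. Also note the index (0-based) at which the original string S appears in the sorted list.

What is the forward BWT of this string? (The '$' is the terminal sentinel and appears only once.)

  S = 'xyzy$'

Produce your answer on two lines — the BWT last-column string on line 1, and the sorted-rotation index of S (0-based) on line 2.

All 5 rotations (rotation i = S[i:]+S[:i]):
  rot[0] = xyzy$
  rot[1] = yzy$x
  rot[2] = zy$xy
  rot[3] = y$xyz
  rot[4] = $xyzy
Sorted (with $ < everything):
  sorted[0] = $xyzy  (last char: 'y')
  sorted[1] = xyzy$  (last char: '$')
  sorted[2] = y$xyz  (last char: 'z')
  sorted[3] = yzy$x  (last char: 'x')
  sorted[4] = zy$xy  (last char: 'y')
Last column: y$zxy
Original string S is at sorted index 1

Answer: y$zxy
1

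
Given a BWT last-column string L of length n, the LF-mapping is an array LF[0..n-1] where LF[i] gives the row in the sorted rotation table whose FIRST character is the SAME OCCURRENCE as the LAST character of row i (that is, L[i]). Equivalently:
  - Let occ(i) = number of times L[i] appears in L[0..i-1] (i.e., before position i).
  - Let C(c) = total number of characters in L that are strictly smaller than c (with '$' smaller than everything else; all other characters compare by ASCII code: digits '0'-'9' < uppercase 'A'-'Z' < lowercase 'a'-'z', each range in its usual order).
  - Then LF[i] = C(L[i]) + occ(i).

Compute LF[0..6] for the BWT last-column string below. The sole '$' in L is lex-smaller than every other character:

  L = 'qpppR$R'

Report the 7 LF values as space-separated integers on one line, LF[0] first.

Answer: 6 3 4 5 1 0 2

Derivation:
Char counts: '$':1, 'R':2, 'p':3, 'q':1
C (first-col start): C('$')=0, C('R')=1, C('p')=3, C('q')=6
L[0]='q': occ=0, LF[0]=C('q')+0=6+0=6
L[1]='p': occ=0, LF[1]=C('p')+0=3+0=3
L[2]='p': occ=1, LF[2]=C('p')+1=3+1=4
L[3]='p': occ=2, LF[3]=C('p')+2=3+2=5
L[4]='R': occ=0, LF[4]=C('R')+0=1+0=1
L[5]='$': occ=0, LF[5]=C('$')+0=0+0=0
L[6]='R': occ=1, LF[6]=C('R')+1=1+1=2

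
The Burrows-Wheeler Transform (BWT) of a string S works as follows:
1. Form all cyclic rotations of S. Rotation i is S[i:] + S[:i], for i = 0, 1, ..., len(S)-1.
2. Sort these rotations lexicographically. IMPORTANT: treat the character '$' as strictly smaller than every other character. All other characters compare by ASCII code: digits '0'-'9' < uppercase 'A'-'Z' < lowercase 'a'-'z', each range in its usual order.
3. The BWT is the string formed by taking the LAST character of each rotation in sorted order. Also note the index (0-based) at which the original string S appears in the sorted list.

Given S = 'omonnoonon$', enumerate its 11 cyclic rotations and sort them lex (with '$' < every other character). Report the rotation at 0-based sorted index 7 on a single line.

Answer: on$omonnoon

Derivation:
All 11 rotations (rotation i = S[i:]+S[:i]):
  rot[0] = omonnoonon$
  rot[1] = monnoonon$o
  rot[2] = onnoonon$om
  rot[3] = nnoonon$omo
  rot[4] = noonon$omon
  rot[5] = oonon$omonn
  rot[6] = onon$omonno
  rot[7] = non$omonnoo
  rot[8] = on$omonnoon
  rot[9] = n$omonnoono
  rot[10] = $omonnoonon
Sorted (with $ < everything):
  sorted[0] = $omonnoonon
  sorted[1] = monnoonon$o
  sorted[2] = n$omonnoono
  sorted[3] = nnoonon$omo
  sorted[4] = non$omonnoo
  sorted[5] = noonon$omon
  sorted[6] = omonnoonon$
  sorted[7] = on$omonnoon
  sorted[8] = onnoonon$om
  sorted[9] = onon$omonno
  sorted[10] = oonon$omonn
sorted[7] = on$omonnoon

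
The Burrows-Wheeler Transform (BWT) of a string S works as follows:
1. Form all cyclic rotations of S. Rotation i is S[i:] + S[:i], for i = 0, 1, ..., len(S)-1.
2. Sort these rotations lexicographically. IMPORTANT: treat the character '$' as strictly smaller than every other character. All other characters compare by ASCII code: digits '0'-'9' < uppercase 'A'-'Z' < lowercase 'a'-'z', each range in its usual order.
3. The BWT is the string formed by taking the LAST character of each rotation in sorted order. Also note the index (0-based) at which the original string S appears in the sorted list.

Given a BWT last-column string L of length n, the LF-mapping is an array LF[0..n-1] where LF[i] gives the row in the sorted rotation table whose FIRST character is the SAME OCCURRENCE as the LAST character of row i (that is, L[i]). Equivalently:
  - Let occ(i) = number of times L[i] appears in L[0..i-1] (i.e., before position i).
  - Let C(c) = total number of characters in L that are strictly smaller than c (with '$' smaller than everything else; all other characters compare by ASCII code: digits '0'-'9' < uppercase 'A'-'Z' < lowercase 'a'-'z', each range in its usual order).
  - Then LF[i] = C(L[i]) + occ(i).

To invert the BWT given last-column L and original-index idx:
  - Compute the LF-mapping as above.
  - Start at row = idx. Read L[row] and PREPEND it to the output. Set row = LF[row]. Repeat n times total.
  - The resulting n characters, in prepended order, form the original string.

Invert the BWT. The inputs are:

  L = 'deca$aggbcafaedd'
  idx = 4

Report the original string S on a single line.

LF mapping: 8 11 6 1 0 2 14 15 5 7 3 13 4 12 9 10
Walk LF starting at row 4, prepending L[row]:
  step 1: row=4, L[4]='$', prepend. Next row=LF[4]=0
  step 2: row=0, L[0]='d', prepend. Next row=LF[0]=8
  step 3: row=8, L[8]='b', prepend. Next row=LF[8]=5
  step 4: row=5, L[5]='a', prepend. Next row=LF[5]=2
  step 5: row=2, L[2]='c', prepend. Next row=LF[2]=6
  step 6: row=6, L[6]='g', prepend. Next row=LF[6]=14
  step 7: row=14, L[14]='d', prepend. Next row=LF[14]=9
  step 8: row=9, L[9]='c', prepend. Next row=LF[9]=7
  step 9: row=7, L[7]='g', prepend. Next row=LF[7]=15
  step 10: row=15, L[15]='d', prepend. Next row=LF[15]=10
  step 11: row=10, L[10]='a', prepend. Next row=LF[10]=3
  step 12: row=3, L[3]='a', prepend. Next row=LF[3]=1
  step 13: row=1, L[1]='e', prepend. Next row=LF[1]=11
  step 14: row=11, L[11]='f', prepend. Next row=LF[11]=13
  step 15: row=13, L[13]='e', prepend. Next row=LF[13]=12
  step 16: row=12, L[12]='a', prepend. Next row=LF[12]=4
Reversed output: aefeaadgcdgcabd$

Answer: aefeaadgcdgcabd$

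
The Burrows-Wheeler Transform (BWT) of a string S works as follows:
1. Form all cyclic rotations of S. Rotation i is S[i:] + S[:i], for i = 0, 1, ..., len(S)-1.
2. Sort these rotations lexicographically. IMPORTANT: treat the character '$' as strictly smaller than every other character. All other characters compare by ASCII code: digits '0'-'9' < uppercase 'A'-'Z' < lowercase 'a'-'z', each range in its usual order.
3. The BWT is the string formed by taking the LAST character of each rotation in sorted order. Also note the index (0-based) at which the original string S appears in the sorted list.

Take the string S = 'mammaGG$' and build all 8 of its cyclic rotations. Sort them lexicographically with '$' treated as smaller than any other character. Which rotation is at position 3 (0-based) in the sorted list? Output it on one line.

All 8 rotations (rotation i = S[i:]+S[:i]):
  rot[0] = mammaGG$
  rot[1] = ammaGG$m
  rot[2] = mmaGG$ma
  rot[3] = maGG$mam
  rot[4] = aGG$mamm
  rot[5] = GG$mamma
  rot[6] = G$mammaG
  rot[7] = $mammaGG
Sorted (with $ < everything):
  sorted[0] = $mammaGG
  sorted[1] = G$mammaG
  sorted[2] = GG$mamma
  sorted[3] = aGG$mamm
  sorted[4] = ammaGG$m
  sorted[5] = maGG$mam
  sorted[6] = mammaGG$
  sorted[7] = mmaGG$ma
sorted[3] = aGG$mamm

Answer: aGG$mamm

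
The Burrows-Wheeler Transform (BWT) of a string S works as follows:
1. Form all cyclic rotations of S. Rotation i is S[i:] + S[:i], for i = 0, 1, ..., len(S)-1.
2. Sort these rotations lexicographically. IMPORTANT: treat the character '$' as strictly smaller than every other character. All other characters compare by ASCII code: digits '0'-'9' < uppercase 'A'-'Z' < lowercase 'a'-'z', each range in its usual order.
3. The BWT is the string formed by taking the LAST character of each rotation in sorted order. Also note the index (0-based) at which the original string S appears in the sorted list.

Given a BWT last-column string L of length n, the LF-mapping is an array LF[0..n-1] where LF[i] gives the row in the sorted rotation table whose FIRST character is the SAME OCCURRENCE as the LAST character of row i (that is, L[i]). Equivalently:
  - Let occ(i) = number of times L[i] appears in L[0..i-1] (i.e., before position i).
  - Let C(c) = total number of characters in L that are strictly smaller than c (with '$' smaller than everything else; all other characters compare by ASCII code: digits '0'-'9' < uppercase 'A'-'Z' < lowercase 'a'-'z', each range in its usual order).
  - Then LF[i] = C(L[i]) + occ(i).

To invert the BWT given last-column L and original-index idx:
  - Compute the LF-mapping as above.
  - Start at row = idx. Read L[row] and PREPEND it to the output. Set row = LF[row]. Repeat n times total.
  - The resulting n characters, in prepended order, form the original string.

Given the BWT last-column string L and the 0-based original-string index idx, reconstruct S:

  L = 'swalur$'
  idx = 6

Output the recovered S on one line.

Answer: walrus$

Derivation:
LF mapping: 4 6 1 2 5 3 0
Walk LF starting at row 6, prepending L[row]:
  step 1: row=6, L[6]='$', prepend. Next row=LF[6]=0
  step 2: row=0, L[0]='s', prepend. Next row=LF[0]=4
  step 3: row=4, L[4]='u', prepend. Next row=LF[4]=5
  step 4: row=5, L[5]='r', prepend. Next row=LF[5]=3
  step 5: row=3, L[3]='l', prepend. Next row=LF[3]=2
  step 6: row=2, L[2]='a', prepend. Next row=LF[2]=1
  step 7: row=1, L[1]='w', prepend. Next row=LF[1]=6
Reversed output: walrus$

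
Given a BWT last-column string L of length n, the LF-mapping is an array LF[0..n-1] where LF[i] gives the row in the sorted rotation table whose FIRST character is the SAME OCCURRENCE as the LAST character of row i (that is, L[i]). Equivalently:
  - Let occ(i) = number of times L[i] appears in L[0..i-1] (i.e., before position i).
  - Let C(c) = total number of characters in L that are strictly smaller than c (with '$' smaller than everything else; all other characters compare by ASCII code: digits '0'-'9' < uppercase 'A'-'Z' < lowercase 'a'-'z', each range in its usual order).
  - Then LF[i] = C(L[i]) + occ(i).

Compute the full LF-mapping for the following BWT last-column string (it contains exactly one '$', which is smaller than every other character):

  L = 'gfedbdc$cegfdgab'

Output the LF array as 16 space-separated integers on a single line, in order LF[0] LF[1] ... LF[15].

Answer: 13 11 9 6 2 7 4 0 5 10 14 12 8 15 1 3

Derivation:
Char counts: '$':1, 'a':1, 'b':2, 'c':2, 'd':3, 'e':2, 'f':2, 'g':3
C (first-col start): C('$')=0, C('a')=1, C('b')=2, C('c')=4, C('d')=6, C('e')=9, C('f')=11, C('g')=13
L[0]='g': occ=0, LF[0]=C('g')+0=13+0=13
L[1]='f': occ=0, LF[1]=C('f')+0=11+0=11
L[2]='e': occ=0, LF[2]=C('e')+0=9+0=9
L[3]='d': occ=0, LF[3]=C('d')+0=6+0=6
L[4]='b': occ=0, LF[4]=C('b')+0=2+0=2
L[5]='d': occ=1, LF[5]=C('d')+1=6+1=7
L[6]='c': occ=0, LF[6]=C('c')+0=4+0=4
L[7]='$': occ=0, LF[7]=C('$')+0=0+0=0
L[8]='c': occ=1, LF[8]=C('c')+1=4+1=5
L[9]='e': occ=1, LF[9]=C('e')+1=9+1=10
L[10]='g': occ=1, LF[10]=C('g')+1=13+1=14
L[11]='f': occ=1, LF[11]=C('f')+1=11+1=12
L[12]='d': occ=2, LF[12]=C('d')+2=6+2=8
L[13]='g': occ=2, LF[13]=C('g')+2=13+2=15
L[14]='a': occ=0, LF[14]=C('a')+0=1+0=1
L[15]='b': occ=1, LF[15]=C('b')+1=2+1=3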